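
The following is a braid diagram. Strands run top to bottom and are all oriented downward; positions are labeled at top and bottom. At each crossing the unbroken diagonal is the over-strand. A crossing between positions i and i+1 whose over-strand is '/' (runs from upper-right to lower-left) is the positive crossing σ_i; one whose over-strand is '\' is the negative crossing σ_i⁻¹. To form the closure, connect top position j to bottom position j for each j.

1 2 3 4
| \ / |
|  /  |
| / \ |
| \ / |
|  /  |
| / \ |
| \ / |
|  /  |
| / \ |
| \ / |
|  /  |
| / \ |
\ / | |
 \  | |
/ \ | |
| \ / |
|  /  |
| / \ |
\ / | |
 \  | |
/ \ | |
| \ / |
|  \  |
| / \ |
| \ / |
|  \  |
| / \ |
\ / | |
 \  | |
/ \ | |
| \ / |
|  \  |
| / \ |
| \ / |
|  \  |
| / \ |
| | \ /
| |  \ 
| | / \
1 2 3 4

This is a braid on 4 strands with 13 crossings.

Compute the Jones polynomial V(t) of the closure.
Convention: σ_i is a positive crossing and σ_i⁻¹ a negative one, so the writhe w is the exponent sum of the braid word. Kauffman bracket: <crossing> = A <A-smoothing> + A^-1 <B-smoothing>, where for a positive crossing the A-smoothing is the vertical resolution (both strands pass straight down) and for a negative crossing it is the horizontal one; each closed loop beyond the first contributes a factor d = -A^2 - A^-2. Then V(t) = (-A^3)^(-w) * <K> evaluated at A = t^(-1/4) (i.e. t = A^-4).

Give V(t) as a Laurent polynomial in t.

-t + 2 - t^-1 + 2*t^-2 - t^-3 + t^-4 - t^-5

Derivation:
Reading the diagram top to bottom ('/'-over between positions i,i+1 = s_i, '\'-over = s_i^-1): braid word = s2 s2 s2 s2 s1^-1 s2 s1^-1 s2^-1 s2^-1 s1^-1 s2^-1 s2^-1 s3^-1.
The presented braid s2 s2 s2 s2 s1^-1 s2 s1^-1 s2^-1 s2^-1 s1^-1 s2^-1 s2^-1 s3^-1 on 4 strands reduces by inverse Markov moves (closure unchanged at each step):
  Destabilize: the word has the form β·s3^-1 where s3^-1 occurs only as the final letter (β ∈ B_3); drop it and the last strand → 3 strands.
  Deconjugate: the word is γ·β·γ⁻¹ with γ = s2 s2 (prefix) and γ⁻¹ = s2^-1 s2^-1 (suffix); strip both.
Reduced to β = s2 s2 s1^-1 s2 s1^-1 s2^-1 s2^-1 s1^-1 on 3 strands, 8 crossings.
Compute on β:
Braid: s2 s2 s1^-1 s2 s1^-1 s2^-1 s2^-1 s1^-1 on 3 strands, 8 crossings.
Writhe w = (#positive) - (#negative) = 3 - 5 = -2.
Computing the Kauffman bracket via state sum. There are 2^8 = 256 states.
For each crossing: s=0 is the vertical smoothing, s=1 horizontal. Crossing k contributes A^(sign_k * (1 - 2*s_k)); loop factor d = -A^2 - A^-2.
Tabulate the states by total A-exponent and number of loops L (A-exp: L × count):
  A^8: L=4 ×1
  A^6: L=3 ×8
  A^4: L=2 ×23, L=4 ×5
  A^2: L=1 ×22, L=3 ×33, L=5 ×1
  A^0: L=2 ×52, L=4 ×18
  A^-2: L=1 ×13, L=3 ×37, L=5 ×6
  A^-4: L=2 ×14, L=4 ×13, L=6 ×1
  A^-6: L=3 ×6, L=5 ×2
  A^-8: L=4 ×1
Each group contributes A^e * Σ count * d^(L-1):
Powers of d = -A^2 - A^-2: d^2 = A^4 + 2 + A^-4; d^3 = -A^6 - 3*A^2 - 3*A^-2 - A^-6; d^4 = A^8 + 4*A^4 + 6 + 4*A^-4 + A^-8; d^5 = -A^10 - 5*A^6 - 10*A^2 - 10*A^-2 - 5*A^-6 - A^-10.
  A^8 * (d^3) = -A^14 - 3*A^10 - 3*A^6 - A^2
  A^6 * (8*d^2) = 8*A^10 + 16*A^6 + 8*A^2
  A^4 * (23*d + 5*d^3) = -5*A^10 - 38*A^6 - 38*A^2 - 5*A^-2
  A^2 * (22 + 33*d^2 + d^4) = A^10 + 37*A^6 + 94*A^2 + 37*A^-2 + A^-6
  A^0 * (52*d + 18*d^3) = -18*A^6 - 106*A^2 - 106*A^-2 - 18*A^-6
  A^-2 * (13 + 37*d^2 + 6*d^4) = 6*A^6 + 61*A^2 + 123*A^-2 + 61*A^-6 + 6*A^-10
  A^-4 * (14*d + 13*d^3 + d^5) = -A^6 - 18*A^2 - 63*A^-2 - 63*A^-6 - 18*A^-10 - A^-14
  A^-6 * (6*d^2 + 2*d^4) = 2*A^2 + 14*A^-2 + 24*A^-6 + 14*A^-10 + 2*A^-14
  A^-8 * (d^3) = -A^-2 - 3*A^-6 - 3*A^-10 - A^-14
Summing the groups: <K> = -A^14 + A^10 - A^6 + 2*A^2 - A^-2 + 2*A^-6 - A^-10
Normalise by the writhe: (-A^3)^(-w) = (-A^3)^(2) = A^6, so f(A) = A^6 * <K> = -A^20 + A^16 - A^12 + 2*A^8 - A^4 + 2 - A^-4.
Substitute A = t^(-1/4), i.e. A^e → t^(-e/4): V(t) = -t + 2 - t^-1 + 2*t^-2 - t^-3 + t^-4 - t^-5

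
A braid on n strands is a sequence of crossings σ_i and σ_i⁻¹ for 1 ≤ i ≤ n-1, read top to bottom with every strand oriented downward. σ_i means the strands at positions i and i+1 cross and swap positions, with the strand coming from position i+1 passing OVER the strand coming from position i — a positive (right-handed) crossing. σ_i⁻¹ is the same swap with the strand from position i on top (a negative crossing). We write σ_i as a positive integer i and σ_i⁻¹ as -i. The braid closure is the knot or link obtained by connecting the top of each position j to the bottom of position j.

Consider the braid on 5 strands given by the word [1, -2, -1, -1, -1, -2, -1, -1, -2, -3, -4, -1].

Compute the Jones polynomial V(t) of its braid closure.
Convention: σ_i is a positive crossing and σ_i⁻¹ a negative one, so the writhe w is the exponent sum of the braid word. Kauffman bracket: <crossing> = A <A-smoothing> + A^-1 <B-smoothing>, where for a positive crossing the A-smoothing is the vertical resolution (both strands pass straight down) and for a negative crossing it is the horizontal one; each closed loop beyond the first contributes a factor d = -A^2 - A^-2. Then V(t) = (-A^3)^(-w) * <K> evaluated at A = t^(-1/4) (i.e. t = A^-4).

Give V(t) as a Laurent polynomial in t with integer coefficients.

The presented braid s1 s2^-1 s1^-1 s1^-1 s1^-1 s2^-1 s1^-1 s1^-1 s2^-1 s3^-1 s4^-1 s1^-1 on 5 strands reduces by inverse Markov moves (closure unchanged at each step):
  Deconjugate: the word is γ·β·γ⁻¹ with γ = s1 (prefix) and γ⁻¹ = s1^-1 (suffix); strip both.
  Destabilize: the word has the form β·s4^-1 where s4^-1 occurs only as the final letter (β ∈ B_4); drop it and the last strand → 4 strands.
  Destabilize: the word has the form β·s3^-1 where s3^-1 occurs only as the final letter (β ∈ B_3); drop it and the last strand → 3 strands.
Reduced to β = s2^-1 s1^-1 s1^-1 s1^-1 s2^-1 s1^-1 s1^-1 s2^-1 on 3 strands, 8 crossings.
Compute on β:
Braid: s2^-1 s1^-1 s1^-1 s1^-1 s2^-1 s1^-1 s1^-1 s2^-1 on 3 strands, 8 crossings.
Writhe w = (#positive) - (#negative) = 0 - 8 = -8.
State-sum expansion of <K>. There are 2^8 = 256 states.
For each crossing: s=0 is the vertical smoothing, s=1 horizontal. Crossing k contributes A^(sign_k * (1 - 2*s_k)); loop factor d = -A^2 - A^-2.
Tabulate the states by total A-exponent and number of loops L (A-exp: L × count):
  A^8: L=5 ×1
  A^6: L=4 ×7, L=6 ×1
  A^4: L=3 ×19, L=5 ×9
  A^2: L=2 ×24, L=4 ×31, L=6 ×1
  A^0: L=1 ×12, L=3 ×53, L=5 ×5
  A^-2: L=2 ×45, L=4 ×11
  A^-4: L=1 ×15, L=3 ×13
  A^-6: L=2 ×8
  A^-8: L=3 ×1
Each group contributes A^e * Σ count * d^(L-1):
Powers of d = -A^2 - A^-2: d^2 = A^4 + 2 + A^-4; d^3 = -A^6 - 3*A^2 - 3*A^-2 - A^-6; d^4 = A^8 + 4*A^4 + 6 + 4*A^-4 + A^-8; d^5 = -A^10 - 5*A^6 - 10*A^2 - 10*A^-2 - 5*A^-6 - A^-10.
  A^8 * (d^4) = A^16 + 4*A^12 + 6*A^8 + 4*A^4 + 1
  A^6 * (7*d^3 + d^5) = -A^16 - 12*A^12 - 31*A^8 - 31*A^4 - 12 - A^-4
  A^4 * (19*d^2 + 9*d^4) = 9*A^12 + 55*A^8 + 92*A^4 + 55 + 9*A^-4
  A^2 * (24*d + 31*d^3 + d^5) = -A^12 - 36*A^8 - 127*A^4 - 127 - 36*A^-4 - A^-8
  A^0 * (12 + 53*d^2 + 5*d^4) = 5*A^8 + 73*A^4 + 148 + 73*A^-4 + 5*A^-8
  A^-2 * (45*d + 11*d^3) = -11*A^4 - 78 - 78*A^-4 - 11*A^-8
  A^-4 * (15 + 13*d^2) = 13 + 41*A^-4 + 13*A^-8
  A^-6 * (8*d) = -8*A^-4 - 8*A^-8
  A^-8 * (d^2) = A^-4 + 2*A^-8 + A^-12
Summing the groups: <K> = -A^8 + A^-4 + A^-12
Normalise by the writhe: (-A^3)^(-w) = (-A^3)^(8) = A^24, so f(A) = A^24 * <K> = -A^32 + A^20 + A^12.
Substitute A = t^(-1/4), i.e. A^e → t^(-e/4): V(t) = t^-3 + t^-5 - t^-8

Answer: t^-3 + t^-5 - t^-8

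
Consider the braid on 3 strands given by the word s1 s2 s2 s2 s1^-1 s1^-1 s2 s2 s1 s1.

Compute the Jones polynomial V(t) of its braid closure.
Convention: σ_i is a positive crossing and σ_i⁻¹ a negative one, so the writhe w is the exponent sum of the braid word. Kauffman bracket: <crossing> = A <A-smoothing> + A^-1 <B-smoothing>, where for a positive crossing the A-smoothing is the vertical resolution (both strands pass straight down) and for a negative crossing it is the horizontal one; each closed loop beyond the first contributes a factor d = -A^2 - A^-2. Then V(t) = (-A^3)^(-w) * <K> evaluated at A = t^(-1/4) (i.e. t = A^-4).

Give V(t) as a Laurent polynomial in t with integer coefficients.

t^10 - 3*t^9 + 5*t^8 - 7*t^7 + 7*t^6 - 7*t^5 + 6*t^4 - 3*t^3 + 2*t^2

Derivation:
Braid: s1 s2 s2 s2 s1^-1 s1^-1 s2 s2 s1 s1 on 3 strands, 10 crossings.
Writhe w = (#positive) - (#negative) = 8 - 2 = 6.
State-sum expansion of <K>. There are 2^10 = 1024 states.
For each crossing: s=0 is the vertical smoothing, s=1 horizontal. Crossing k contributes A^(sign_k * (1 - 2*s_k)); loop factor d = -A^2 - A^-2.
Tabulate the states by total A-exponent and number of loops L (A-exp: L × count):
  A^10: L=3 ×1
  A^8: L=2 ×7, L=4 ×3
  A^6: L=1 ×10, L=3 ×32, L=5 ×3
  A^4: L=2 ×76, L=4 ×43, L=6 ×1
  A^2: L=1 ×51, L=3 ×132, L=5 ×27
  A^0: L=2 ×135, L=4 ×109, L=6 ×8
  A^-2: L=3 ×161, L=5 ×48, L=7 ×1
  A^-4: L=4 ×109, L=6 ×11
  A^-6: L=5 ×44, L=7 ×1
  A^-8: L=6 ×10
  A^-10: L=7 ×1
Each group contributes A^e * Σ count * d^(L-1):
Powers of d = -A^2 - A^-2: d^2 = A^4 + 2 + A^-4; d^3 = -A^6 - 3*A^2 - 3*A^-2 - A^-6; d^4 = A^8 + 4*A^4 + 6 + 4*A^-4 + A^-8; d^5 = -A^10 - 5*A^6 - 10*A^2 - 10*A^-2 - 5*A^-6 - A^-10; d^6 = A^12 + 6*A^8 + 15*A^4 + 20 + 15*A^-4 + 6*A^-8 + A^-12.
  A^10 * (d^2) = A^14 + 2*A^10 + A^6
  A^8 * (7*d + 3*d^3) = -3*A^14 - 16*A^10 - 16*A^6 - 3*A^2
  A^6 * (10 + 32*d^2 + 3*d^4) = 3*A^14 + 44*A^10 + 92*A^6 + 44*A^2 + 3*A^-2
  A^4 * (76*d + 43*d^3 + d^5) = -A^14 - 48*A^10 - 215*A^6 - 215*A^2 - 48*A^-2 - A^-6
  A^2 * (51 + 132*d^2 + 27*d^4) = 27*A^10 + 240*A^6 + 477*A^2 + 240*A^-2 + 27*A^-6
  A^0 * (135*d + 109*d^3 + 8*d^5) = -8*A^10 - 149*A^6 - 542*A^2 - 542*A^-2 - 149*A^-6 - 8*A^-10
  A^-2 * (161*d^2 + 48*d^4 + d^6) = A^10 + 54*A^6 + 368*A^2 + 630*A^-2 + 368*A^-6 + 54*A^-10 + A^-14
  A^-4 * (109*d^3 + 11*d^5) = -11*A^6 - 164*A^2 - 437*A^-2 - 437*A^-6 - 164*A^-10 - 11*A^-14
  A^-6 * (44*d^4 + d^6) = A^6 + 50*A^2 + 191*A^-2 + 284*A^-6 + 191*A^-10 + 50*A^-14 + A^-18
  A^-8 * (10*d^5) = -10*A^2 - 50*A^-2 - 100*A^-6 - 100*A^-10 - 50*A^-14 - 10*A^-18
  A^-10 * (d^6) = A^2 + 6*A^-2 + 15*A^-6 + 20*A^-10 + 15*A^-14 + 6*A^-18 + A^-22
Summing the groups: <K> = 2*A^10 - 3*A^6 + 6*A^2 - 7*A^-2 + 7*A^-6 - 7*A^-10 + 5*A^-14 - 3*A^-18 + A^-22
Normalise by the writhe: (-A^3)^(-w) = (-A^3)^(-6) = A^-18, so f(A) = A^-18 * <K> = 2*A^-8 - 3*A^-12 + 6*A^-16 - 7*A^-20 + 7*A^-24 - 7*A^-28 + 5*A^-32 - 3*A^-36 + A^-40.
Substitute A = t^(-1/4), i.e. A^e → t^(-e/4): V(t) = t^10 - 3*t^9 + 5*t^8 - 7*t^7 + 7*t^6 - 7*t^5 + 6*t^4 - 3*t^3 + 2*t^2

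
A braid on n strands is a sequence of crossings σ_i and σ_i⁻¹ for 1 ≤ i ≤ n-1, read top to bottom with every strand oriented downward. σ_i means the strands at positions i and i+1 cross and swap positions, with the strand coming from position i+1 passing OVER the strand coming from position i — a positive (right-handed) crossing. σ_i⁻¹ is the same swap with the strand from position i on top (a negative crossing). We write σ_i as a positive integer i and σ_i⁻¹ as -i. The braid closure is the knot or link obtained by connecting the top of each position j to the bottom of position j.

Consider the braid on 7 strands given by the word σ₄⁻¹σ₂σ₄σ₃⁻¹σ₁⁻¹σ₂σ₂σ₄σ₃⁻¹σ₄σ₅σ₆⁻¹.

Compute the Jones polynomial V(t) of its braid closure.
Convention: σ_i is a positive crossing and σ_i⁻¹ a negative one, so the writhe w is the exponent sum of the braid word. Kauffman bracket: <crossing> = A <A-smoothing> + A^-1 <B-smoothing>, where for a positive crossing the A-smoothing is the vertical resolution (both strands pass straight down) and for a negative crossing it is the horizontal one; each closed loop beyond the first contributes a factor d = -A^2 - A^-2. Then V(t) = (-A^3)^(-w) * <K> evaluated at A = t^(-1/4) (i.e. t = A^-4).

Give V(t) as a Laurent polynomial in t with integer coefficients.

-t^6 + 2*t^5 - 3*t^4 + 4*t^3 - 3*t^2 + 3*t - 2 + t^-1

Derivation:
The presented braid s4^-1 s2 s4 s3^-1 s1^-1 s2 s2 s4 s3^-1 s4 s5 s6^-1 on 7 strands reduces by inverse Markov moves (closure unchanged at each step):
  Destabilize: the word has the form β·s6^-1 where s6^-1 occurs only as the final letter (β ∈ B_6); drop it and the last strand → 6 strands.
  Destabilize: the word has the form β·s5 where s5 occurs only as the final letter (β ∈ B_5); drop it and the last strand → 5 strands.
  Deconjugate: the word is γ·β·γ⁻¹ with γ = s4^-1 (prefix) and γ⁻¹ = s4 (suffix); strip both.
Reduced to β = s2 s4 s3^-1 s1^-1 s2 s2 s4 s3^-1 on 5 strands, 8 crossings.
Compute on β:
Braid: s2 s4 s3^-1 s1^-1 s2 s2 s4 s3^-1 on 5 strands, 8 crossings.
Writhe w = (#positive) - (#negative) = 5 - 3 = 2.
Computing the Kauffman bracket via state sum. There are 2^8 = 256 states.
For each crossing: s=0 is the vertical smoothing, s=1 horizontal. Crossing k contributes A^(sign_k * (1 - 2*s_k)); loop factor d = -A^2 - A^-2.
Tabulate the states by total A-exponent and number of loops L (A-exp: L × count):
  A^8: L=4 ×1
  A^6: L=3 ×7, L=5 ×1
  A^4: L=2 ×19, L=4 ×9
  A^2: L=1 ×19, L=3 ×35, L=5 ×2
  A^0: L=2 ×48, L=4 ×22
  A^-2: L=3 ×49, L=5 ×7
  A^-4: L=4 ×27, L=6 ×1
  A^-6: L=5 ×8
  A^-8: L=6 ×1
Each group contributes A^e * Σ count * d^(L-1):
Powers of d = -A^2 - A^-2: d^2 = A^4 + 2 + A^-4; d^3 = -A^6 - 3*A^2 - 3*A^-2 - A^-6; d^4 = A^8 + 4*A^4 + 6 + 4*A^-4 + A^-8; d^5 = -A^10 - 5*A^6 - 10*A^2 - 10*A^-2 - 5*A^-6 - A^-10.
  A^8 * (d^3) = -A^14 - 3*A^10 - 3*A^6 - A^2
  A^6 * (7*d^2 + d^4) = A^14 + 11*A^10 + 20*A^6 + 11*A^2 + A^-2
  A^4 * (19*d + 9*d^3) = -9*A^10 - 46*A^6 - 46*A^2 - 9*A^-2
  A^2 * (19 + 35*d^2 + 2*d^4) = 2*A^10 + 43*A^6 + 101*A^2 + 43*A^-2 + 2*A^-6
  A^0 * (48*d + 22*d^3) = -22*A^6 - 114*A^2 - 114*A^-2 - 22*A^-6
  A^-2 * (49*d^2 + 7*d^4) = 7*A^6 + 77*A^2 + 140*A^-2 + 77*A^-6 + 7*A^-10
  A^-4 * (27*d^3 + d^5) = -A^6 - 32*A^2 - 91*A^-2 - 91*A^-6 - 32*A^-10 - A^-14
  A^-6 * (8*d^4) = 8*A^2 + 32*A^-2 + 48*A^-6 + 32*A^-10 + 8*A^-14
  A^-8 * (d^5) = -A^2 - 5*A^-2 - 10*A^-6 - 10*A^-10 - 5*A^-14 - A^-18
Summing the groups: <K> = A^10 - 2*A^6 + 3*A^2 - 3*A^-2 + 4*A^-6 - 3*A^-10 + 2*A^-14 - A^-18
Normalise by the writhe: (-A^3)^(-w) = (-A^3)^(-2) = A^-6, so f(A) = A^-6 * <K> = A^4 - 2 + 3*A^-4 - 3*A^-8 + 4*A^-12 - 3*A^-16 + 2*A^-20 - A^-24.
Substitute A = t^(-1/4), i.e. A^e → t^(-e/4): V(t) = -t^6 + 2*t^5 - 3*t^4 + 4*t^3 - 3*t^2 + 3*t - 2 + t^-1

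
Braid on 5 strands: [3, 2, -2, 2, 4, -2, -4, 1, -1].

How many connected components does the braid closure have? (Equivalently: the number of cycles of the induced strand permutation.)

Track the strand permutation on 5 strands, starting from identity.
  step 1: s3 swaps positions 3,4 -> [1 2 4 3 5]
  step 2: s2 swaps positions 2,3 -> [1 4 2 3 5]
  step 3: s2^-1 swaps positions 2,3 -> [1 2 4 3 5]
  step 4: s2 swaps positions 2,3 -> [1 4 2 3 5]
  step 5: s4 swaps positions 4,5 -> [1 4 2 5 3]
  step 6: s2^-1 swaps positions 2,3 -> [1 2 4 5 3]
  step 7: s4^-1 swaps positions 4,5 -> [1 2 4 3 5]
  step 8: s1 swaps positions 1,2 -> [2 1 4 3 5]
  step 9: s1^-1 swaps positions 1,2 -> [1 2 4 3 5]
Final permutation (position -> original strand): [1 2 4 3 5]
Closure components = cycle count of this permutation = 4.

Answer: 4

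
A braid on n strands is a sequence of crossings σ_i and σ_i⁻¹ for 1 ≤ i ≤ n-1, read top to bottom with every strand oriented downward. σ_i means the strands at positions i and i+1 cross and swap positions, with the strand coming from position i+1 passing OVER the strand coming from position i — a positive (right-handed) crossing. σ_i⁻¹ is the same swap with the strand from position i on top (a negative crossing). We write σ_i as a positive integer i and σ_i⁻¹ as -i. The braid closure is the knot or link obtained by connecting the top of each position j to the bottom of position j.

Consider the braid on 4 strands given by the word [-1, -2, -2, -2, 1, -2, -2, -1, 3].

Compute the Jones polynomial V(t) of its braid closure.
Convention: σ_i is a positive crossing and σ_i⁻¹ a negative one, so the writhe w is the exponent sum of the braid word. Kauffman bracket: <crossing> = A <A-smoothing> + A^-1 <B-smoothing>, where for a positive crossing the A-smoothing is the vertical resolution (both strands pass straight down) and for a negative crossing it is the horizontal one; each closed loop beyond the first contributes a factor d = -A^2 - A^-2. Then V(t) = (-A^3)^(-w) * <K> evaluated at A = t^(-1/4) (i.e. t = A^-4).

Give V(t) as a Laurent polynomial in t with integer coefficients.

t^-2 - t^-3 + 3*t^-4 - 3*t^-5 + 3*t^-6 - 3*t^-7 + 2*t^-8 - t^-9

Derivation:
The presented braid s1^-1 s2^-1 s2^-1 s2^-1 s1 s2^-1 s2^-1 s1^-1 s3 on 4 strands reduces by inverse Markov moves (closure unchanged at each step):
  Destabilize: the word has the form β·s3 where s3 occurs only as the final letter (β ∈ B_3); drop it and the last strand → 3 strands.
Reduced to β = s1^-1 s2^-1 s2^-1 s2^-1 s1 s2^-1 s2^-1 s1^-1 on 3 strands, 8 crossings.
Compute on β:
Braid: s1^-1 s2^-1 s2^-1 s2^-1 s1 s2^-1 s2^-1 s1^-1 on 3 strands, 8 crossings.
Writhe w = (#positive) - (#negative) = 1 - 7 = -6.
State-sum expansion of <K>. There are 2^8 = 256 states.
Each crossing splits two ways (0=vertical, 1=horizontal). The state's weight is A^(#A-smoothings - #B-smoothings) * d^(loops - 1).
Tabulate the states by total A-exponent and number of loops L (A-exp: L × count):
  A^8: L=6 ×1
  A^6: L=5 ×8
  A^4: L=4 ×27, L=6 ×1
  A^2: L=3 ×49, L=5 ×7
  A^0: L=2 ×49, L=4 ×21
  A^-2: L=1 ×22, L=3 ×34
  A^-4: L=2 ×27, L=4 ×1
  A^-6: L=1 ×5, L=3 ×3
  A^-8: L=2 ×1
Each group contributes A^e * Σ count * d^(L-1):
Powers of d = -A^2 - A^-2: d^2 = A^4 + 2 + A^-4; d^3 = -A^6 - 3*A^2 - 3*A^-2 - A^-6; d^4 = A^8 + 4*A^4 + 6 + 4*A^-4 + A^-8; d^5 = -A^10 - 5*A^6 - 10*A^2 - 10*A^-2 - 5*A^-6 - A^-10.
  A^8 * (d^5) = -A^18 - 5*A^14 - 10*A^10 - 10*A^6 - 5*A^2 - A^-2
  A^6 * (8*d^4) = 8*A^14 + 32*A^10 + 48*A^6 + 32*A^2 + 8*A^-2
  A^4 * (27*d^3 + d^5) = -A^14 - 32*A^10 - 91*A^6 - 91*A^2 - 32*A^-2 - A^-6
  A^2 * (49*d^2 + 7*d^4) = 7*A^10 + 77*A^6 + 140*A^2 + 77*A^-2 + 7*A^-6
  A^0 * (49*d + 21*d^3) = -21*A^6 - 112*A^2 - 112*A^-2 - 21*A^-6
  A^-2 * (22 + 34*d^2) = 34*A^2 + 90*A^-2 + 34*A^-6
  A^-4 * (27*d + d^3) = -A^2 - 30*A^-2 - 30*A^-6 - A^-10
  A^-6 * (5 + 3*d^2) = 3*A^-2 + 11*A^-6 + 3*A^-10
  A^-8 * (d) = -A^-6 - A^-10
Summing the groups: <K> = -A^18 + 2*A^14 - 3*A^10 + 3*A^6 - 3*A^2 + 3*A^-2 - A^-6 + A^-10
Normalise by the writhe: (-A^3)^(-w) = (-A^3)^(6) = A^18, so f(A) = A^18 * <K> = -A^36 + 2*A^32 - 3*A^28 + 3*A^24 - 3*A^20 + 3*A^16 - A^12 + A^8.
Substitute A = t^(-1/4), i.e. A^e → t^(-e/4): V(t) = t^-2 - t^-3 + 3*t^-4 - 3*t^-5 + 3*t^-6 - 3*t^-7 + 2*t^-8 - t^-9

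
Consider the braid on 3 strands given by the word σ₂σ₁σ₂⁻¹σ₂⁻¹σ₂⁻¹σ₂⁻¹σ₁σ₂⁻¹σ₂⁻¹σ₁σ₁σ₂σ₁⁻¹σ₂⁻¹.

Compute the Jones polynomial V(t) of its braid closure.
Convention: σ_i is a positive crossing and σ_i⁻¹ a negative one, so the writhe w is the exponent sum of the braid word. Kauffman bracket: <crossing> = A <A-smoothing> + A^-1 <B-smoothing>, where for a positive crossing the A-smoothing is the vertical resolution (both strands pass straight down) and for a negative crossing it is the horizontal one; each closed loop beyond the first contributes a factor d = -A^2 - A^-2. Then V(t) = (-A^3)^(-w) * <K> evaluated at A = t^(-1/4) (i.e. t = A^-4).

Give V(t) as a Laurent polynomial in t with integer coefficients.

The presented braid s2 s1 s2^-1 s2^-1 s2^-1 s2^-1 s1 s2^-1 s2^-1 s1 s1 s2 s1^-1 s2^-1 on 3 strands reduces by inverse Markov moves (closure unchanged at each step):
  Deconjugate: the word is γ·β·γ⁻¹ with γ = s2 s1 (prefix) and γ⁻¹ = s1^-1 s2^-1 (suffix); strip both.
  Deconjugate: the word is γ·β·γ⁻¹ with γ = s2^-1 (prefix) and γ⁻¹ = s2 (suffix); strip both.
Reduced to β = s2^-1 s2^-1 s2^-1 s1 s2^-1 s2^-1 s1 s1 on 3 strands, 8 crossings.
Compute on β:
Braid: s2^-1 s2^-1 s2^-1 s1 s2^-1 s2^-1 s1 s1 on 3 strands, 8 crossings.
Writhe w = (#positive) - (#negative) = 3 - 5 = -2.
State-sum expansion of <K>. There are 2^8 = 256 states.
For each crossing: s=0 is the vertical smoothing, s=1 horizontal. Crossing k contributes A^(sign_k * (1 - 2*s_k)); loop factor d = -A^2 - A^-2.
Tabulate the states by total A-exponent and number of loops L (A-exp: L × count):
  A^8: L=6 ×1
  A^6: L=5 ×8
  A^4: L=4 ×27, L=6 ×1
  A^2: L=3 ×50, L=5 ×6
  A^0: L=2 ×53, L=4 ×17
  A^-2: L=1 ×27, L=3 ×28, L=5 ×1
  A^-4: L=2 ×24, L=4 ×4
  A^-6: L=3 ×8
  A^-8: L=4 ×1
Each group contributes A^e * Σ count * d^(L-1):
Powers of d = -A^2 - A^-2: d^2 = A^4 + 2 + A^-4; d^3 = -A^6 - 3*A^2 - 3*A^-2 - A^-6; d^4 = A^8 + 4*A^4 + 6 + 4*A^-4 + A^-8; d^5 = -A^10 - 5*A^6 - 10*A^2 - 10*A^-2 - 5*A^-6 - A^-10.
  A^8 * (d^5) = -A^18 - 5*A^14 - 10*A^10 - 10*A^6 - 5*A^2 - A^-2
  A^6 * (8*d^4) = 8*A^14 + 32*A^10 + 48*A^6 + 32*A^2 + 8*A^-2
  A^4 * (27*d^3 + d^5) = -A^14 - 32*A^10 - 91*A^6 - 91*A^2 - 32*A^-2 - A^-6
  A^2 * (50*d^2 + 6*d^4) = 6*A^10 + 74*A^6 + 136*A^2 + 74*A^-2 + 6*A^-6
  A^0 * (53*d + 17*d^3) = -17*A^6 - 104*A^2 - 104*A^-2 - 17*A^-6
  A^-2 * (27 + 28*d^2 + d^4) = A^6 + 32*A^2 + 89*A^-2 + 32*A^-6 + A^-10
  A^-4 * (24*d + 4*d^3) = -4*A^2 - 36*A^-2 - 36*A^-6 - 4*A^-10
  A^-6 * (8*d^2) = 8*A^-2 + 16*A^-6 + 8*A^-10
  A^-8 * (d^3) = -A^-2 - 3*A^-6 - 3*A^-10 - A^-14
Summing the groups: <K> = -A^18 + 2*A^14 - 4*A^10 + 5*A^6 - 4*A^2 + 5*A^-2 - 3*A^-6 + 2*A^-10 - A^-14
Normalise by the writhe: (-A^3)^(-w) = (-A^3)^(2) = A^6, so f(A) = A^6 * <K> = -A^24 + 2*A^20 - 4*A^16 + 5*A^12 - 4*A^8 + 5*A^4 - 3 + 2*A^-4 - A^-8.
Substitute A = t^(-1/4), i.e. A^e → t^(-e/4): V(t) = -t^2 + 2*t - 3 + 5*t^-1 - 4*t^-2 + 5*t^-3 - 4*t^-4 + 2*t^-5 - t^-6

Answer: -t^2 + 2*t - 3 + 5*t^-1 - 4*t^-2 + 5*t^-3 - 4*t^-4 + 2*t^-5 - t^-6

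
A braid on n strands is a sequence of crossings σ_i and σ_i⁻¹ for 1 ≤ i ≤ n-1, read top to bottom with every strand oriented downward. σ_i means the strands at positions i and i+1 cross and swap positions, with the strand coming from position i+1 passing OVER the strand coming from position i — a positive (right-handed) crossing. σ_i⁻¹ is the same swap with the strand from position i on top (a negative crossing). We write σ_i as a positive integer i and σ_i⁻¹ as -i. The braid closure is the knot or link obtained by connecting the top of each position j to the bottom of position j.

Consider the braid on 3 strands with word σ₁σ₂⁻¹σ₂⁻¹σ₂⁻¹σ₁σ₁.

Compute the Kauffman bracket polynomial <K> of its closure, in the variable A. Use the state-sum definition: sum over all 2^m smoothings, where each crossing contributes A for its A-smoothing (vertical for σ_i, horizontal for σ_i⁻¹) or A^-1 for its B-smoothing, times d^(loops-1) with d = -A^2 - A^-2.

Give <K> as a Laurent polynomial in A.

-A^12 + A^8 - A^4 + 3 - A^-4 + A^-8 - A^-12

Derivation:
Braid: s1 s2^-1 s2^-1 s2^-1 s1 s1 on 3 strands, 6 crossings.
Writhe w = (#positive) - (#negative) = 3 - 3 = 0.
Enumerate smoothing states for the bracket polynomial. There are 2^6 = 64 states.
Smooth each crossing (0=||, 1=⌣⌢); contribution A^(Σ sign_k(1-2s_k)) * d^(L-1).
Tabulate the states by total A-exponent and number of loops L (A-exp: L × count):
  A^6: L=4 ×1
  A^4: L=3 ×6
  A^2: L=2 ×12, L=4 ×3
  A^0: L=1 ×9, L=3 ×10, L=5 ×1
  A^-2: L=2 ×12, L=4 ×3
  A^-4: L=3 ×6
  A^-6: L=4 ×1
Each group contributes A^e * Σ count * d^(L-1):
Powers of d = -A^2 - A^-2: d^2 = A^4 + 2 + A^-4; d^3 = -A^6 - 3*A^2 - 3*A^-2 - A^-6; d^4 = A^8 + 4*A^4 + 6 + 4*A^-4 + A^-8.
  A^6 * (d^3) = -A^12 - 3*A^8 - 3*A^4 - 1
  A^4 * (6*d^2) = 6*A^8 + 12*A^4 + 6
  A^2 * (12*d + 3*d^3) = -3*A^8 - 21*A^4 - 21 - 3*A^-4
  A^0 * (9 + 10*d^2 + d^4) = A^8 + 14*A^4 + 35 + 14*A^-4 + A^-8
  A^-2 * (12*d + 3*d^3) = -3*A^4 - 21 - 21*A^-4 - 3*A^-8
  A^-4 * (6*d^2) = 6 + 12*A^-4 + 6*A^-8
  A^-6 * (d^3) = -1 - 3*A^-4 - 3*A^-8 - A^-12
Summing the groups: <K> = -A^12 + A^8 - A^4 + 3 - A^-4 + A^-8 - A^-12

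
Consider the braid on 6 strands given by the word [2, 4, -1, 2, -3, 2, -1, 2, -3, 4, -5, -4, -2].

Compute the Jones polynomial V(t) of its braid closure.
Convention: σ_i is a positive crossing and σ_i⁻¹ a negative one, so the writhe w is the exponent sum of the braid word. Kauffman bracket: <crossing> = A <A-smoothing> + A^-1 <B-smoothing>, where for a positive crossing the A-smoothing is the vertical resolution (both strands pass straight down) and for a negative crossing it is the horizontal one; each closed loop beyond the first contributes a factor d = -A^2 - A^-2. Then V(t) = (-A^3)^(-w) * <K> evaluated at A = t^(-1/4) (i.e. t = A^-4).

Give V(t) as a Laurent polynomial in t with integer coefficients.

-t^3 + 3*t^2 - 3*t + 4 - 4*t^-1 + 3*t^-2 - 2*t^-3 + t^-4

Derivation:
The presented braid s2 s4 s1^-1 s2 s3^-1 s2 s1^-1 s2 s3^-1 s4 s5^-1 s4^-1 s2^-1 on 6 strands reduces by inverse Markov moves (closure unchanged at each step):
  Deconjugate: the word is γ·β·γ⁻¹ with γ = s2 s4 (prefix) and γ⁻¹ = s4^-1 s2^-1 (suffix); strip both.
  Destabilize: the word has the form β·s5^-1 where s5^-1 occurs only as the final letter (β ∈ B_5); drop it and the last strand → 5 strands.
  Destabilize: the word has the form β·s4 where s4 occurs only as the final letter (β ∈ B_4); drop it and the last strand → 4 strands.
Reduced to β = s1^-1 s2 s3^-1 s2 s1^-1 s2 s3^-1 on 4 strands, 7 crossings.
Compute on β:
Braid: s1^-1 s2 s3^-1 s2 s1^-1 s2 s3^-1 on 4 strands, 7 crossings.
Writhe w = (#positive) - (#negative) = 3 - 4 = -1.
Computing the Kauffman bracket via state sum. There are 2^7 = 128 states.
Each crossing splits two ways (0=vertical, 1=horizontal). The state's weight is A^(#A-smoothings - #B-smoothings) * d^(loops - 1).
Tabulate the states by total A-exponent and number of loops L (A-exp: L × count):
  A^7: L=4 ×1
  A^5: L=3 ×7
  A^3: L=2 ×19, L=4 ×2
  A^1: L=1 ×21, L=3 ×14
  A^-1: L=2 ×32, L=4 ×3
  A^-3: L=3 ×21
  A^-5: L=4 ×7
  A^-7: L=5 ×1
Each group contributes A^e * Σ count * d^(L-1):
Powers of d = -A^2 - A^-2: d^2 = A^4 + 2 + A^-4; d^3 = -A^6 - 3*A^2 - 3*A^-2 - A^-6; d^4 = A^8 + 4*A^4 + 6 + 4*A^-4 + A^-8.
  A^7 * (d^3) = -A^13 - 3*A^9 - 3*A^5 - A
  A^5 * (7*d^2) = 7*A^9 + 14*A^5 + 7*A
  A^3 * (19*d + 2*d^3) = -2*A^9 - 25*A^5 - 25*A - 2*A^-3
  A^1 * (21 + 14*d^2) = 14*A^5 + 49*A + 14*A^-3
  A^-1 * (32*d + 3*d^3) = -3*A^5 - 41*A - 41*A^-3 - 3*A^-7
  A^-3 * (21*d^2) = 21*A + 42*A^-3 + 21*A^-7
  A^-5 * (7*d^3) = -7*A - 21*A^-3 - 21*A^-7 - 7*A^-11
  A^-7 * (d^4) = A + 4*A^-3 + 6*A^-7 + 4*A^-11 + A^-15
Summing the groups: <K> = -A^13 + 2*A^9 - 3*A^5 + 4*A - 4*A^-3 + 3*A^-7 - 3*A^-11 + A^-15
Normalise by the writhe: (-A^3)^(-w) = (-A^3)^(1) = -A^3, so f(A) = -A^3 * <K> = A^16 - 2*A^12 + 3*A^8 - 4*A^4 + 4 - 3*A^-4 + 3*A^-8 - A^-12.
Substitute A = t^(-1/4), i.e. A^e → t^(-e/4): V(t) = -t^3 + 3*t^2 - 3*t + 4 - 4*t^-1 + 3*t^-2 - 2*t^-3 + t^-4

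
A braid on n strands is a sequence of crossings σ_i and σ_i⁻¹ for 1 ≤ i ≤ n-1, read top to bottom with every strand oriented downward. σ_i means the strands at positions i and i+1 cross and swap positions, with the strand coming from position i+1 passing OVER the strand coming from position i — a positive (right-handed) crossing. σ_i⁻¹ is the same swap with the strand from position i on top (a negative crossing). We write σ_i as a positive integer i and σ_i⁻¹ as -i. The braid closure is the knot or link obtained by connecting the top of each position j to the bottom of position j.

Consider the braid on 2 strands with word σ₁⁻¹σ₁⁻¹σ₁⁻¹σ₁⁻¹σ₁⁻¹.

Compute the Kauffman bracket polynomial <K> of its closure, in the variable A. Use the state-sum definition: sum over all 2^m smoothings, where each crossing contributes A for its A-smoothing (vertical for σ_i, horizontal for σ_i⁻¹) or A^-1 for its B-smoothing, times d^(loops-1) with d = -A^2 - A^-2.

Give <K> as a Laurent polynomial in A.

A^13 - A^9 + A^5 - A - A^-7

Derivation:
Braid: s1^-1 s1^-1 s1^-1 s1^-1 s1^-1 on 2 strands, 5 crossings.
Writhe w = (#positive) - (#negative) = 0 - 5 = -5.
Enumerate smoothing states for the bracket polynomial. There are 2^5 = 32 states.
Each crossing splits two ways (0=vertical, 1=horizontal). The state's weight is A^(#A-smoothings - #B-smoothings) * d^(loops - 1).
  state 00000: A-exp=-5, loops=2, term = A^-5 * d^1
  state 00001: A-exp=-3, loops=1, term = A^-3 * d^0
  state 00010: A-exp=-3, loops=1, term = A^-3 * d^0
  state 00011: A-exp=-1, loops=2, term = A^-1 * d^1
  state 00100: A-exp=-3, loops=1, term = A^-3 * d^0
  state 00101: A-exp=-1, loops=2, term = A^-1 * d^1
  state 00110: A-exp=-1, loops=2, term = A^-1 * d^1
  state 00111: A-exp=+1, loops=3, term = A^1 * d^2
  state 01000: A-exp=-3, loops=1, term = A^-3 * d^0
  state 01001: A-exp=-1, loops=2, term = A^-1 * d^1
  state 01010: A-exp=-1, loops=2, term = A^-1 * d^1
  state 01011: A-exp=+1, loops=3, term = A^1 * d^2
  state 01100: A-exp=-1, loops=2, term = A^-1 * d^1
  state 01101: A-exp=+1, loops=3, term = A^1 * d^2
  state 01110: A-exp=+1, loops=3, term = A^1 * d^2
  state 01111: A-exp=+3, loops=4, term = A^3 * d^3
  state 10000: A-exp=-3, loops=1, term = A^-3 * d^0
  state 10001: A-exp=-1, loops=2, term = A^-1 * d^1
  state 10010: A-exp=-1, loops=2, term = A^-1 * d^1
  state 10011: A-exp=+1, loops=3, term = A^1 * d^2
  state 10100: A-exp=-1, loops=2, term = A^-1 * d^1
  state 10101: A-exp=+1, loops=3, term = A^1 * d^2
  state 10110: A-exp=+1, loops=3, term = A^1 * d^2
  state 10111: A-exp=+3, loops=4, term = A^3 * d^3
  state 11000: A-exp=-1, loops=2, term = A^-1 * d^1
  state 11001: A-exp=+1, loops=3, term = A^1 * d^2
  state 11010: A-exp=+1, loops=3, term = A^1 * d^2
  state 11011: A-exp=+3, loops=4, term = A^3 * d^3
  state 11100: A-exp=+1, loops=3, term = A^1 * d^2
  state 11101: A-exp=+3, loops=4, term = A^3 * d^3
  state 11110: A-exp=+3, loops=4, term = A^3 * d^3
  state 11111: A-exp=+5, loops=5, term = A^5 * d^4
Collect the terms by A-exponent (count of states per loop number):
Powers of d = -A^2 - A^-2: d^2 = A^4 + 2 + A^-4; d^3 = -A^6 - 3*A^2 - 3*A^-2 - A^-6; d^4 = A^8 + 4*A^4 + 6 + 4*A^-4 + A^-8.
  A^5 * (d^4) = A^13 + 4*A^9 + 6*A^5 + 4*A + A^-3
  A^3 * (5*d^3) = -5*A^9 - 15*A^5 - 15*A - 5*A^-3
  A^1 * (10*d^2) = 10*A^5 + 20*A + 10*A^-3
  A^-1 * (10*d) = -10*A - 10*A^-3
  A^-3 * (5) = 5*A^-3
  A^-5 * (d) = -A^-3 - A^-7
Summing the groups: <K> = A^13 - A^9 + A^5 - A - A^-7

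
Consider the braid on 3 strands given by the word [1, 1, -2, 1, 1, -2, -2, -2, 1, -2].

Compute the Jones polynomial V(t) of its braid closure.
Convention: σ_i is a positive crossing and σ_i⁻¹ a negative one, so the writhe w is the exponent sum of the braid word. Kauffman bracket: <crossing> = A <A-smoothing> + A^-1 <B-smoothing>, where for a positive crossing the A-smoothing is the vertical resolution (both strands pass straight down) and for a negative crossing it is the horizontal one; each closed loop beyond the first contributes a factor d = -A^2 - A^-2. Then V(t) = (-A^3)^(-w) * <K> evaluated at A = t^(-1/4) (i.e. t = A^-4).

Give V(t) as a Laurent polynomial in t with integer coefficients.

-t^5 + 3*t^4 - 6*t^3 + 9*t^2 - 11*t + 13 - 11*t^-1 + 9*t^-2 - 6*t^-3 + 3*t^-4 - t^-5

Derivation:
Braid: s1 s1 s2^-1 s1 s1 s2^-1 s2^-1 s2^-1 s1 s2^-1 on 3 strands, 10 crossings.
Writhe w = (#positive) - (#negative) = 5 - 5 = 0.
State-sum expansion of <K>. There are 2^10 = 1024 states.
Smooth each crossing (0=||, 1=⌣⌢); contribution A^(Σ sign_k(1-2s_k)) * d^(L-1).
Tabulate the states by total A-exponent and number of loops L (A-exp: L × count):
  A^10: L=6 ×1
  A^8: L=5 ×10
  A^6: L=4 ×43, L=6 ×2
  A^4: L=3 ×98, L=5 ×22
  A^2: L=2 ×121, L=4 ×83, L=6 ×6
  A^0: L=1 ×73, L=3 ×140, L=5 ×38, L=7 ×1
  A^-2: L=2 ×121, L=4 ×79, L=6 ×10
  A^-4: L=3 ×95, L=5 ×24, L=7 ×1
  A^-6: L=4 ×42, L=6 ×3
  A^-8: L=5 ×10
  A^-10: L=6 ×1
Each group contributes A^e * Σ count * d^(L-1):
Powers of d = -A^2 - A^-2: d^2 = A^4 + 2 + A^-4; d^3 = -A^6 - 3*A^2 - 3*A^-2 - A^-6; d^4 = A^8 + 4*A^4 + 6 + 4*A^-4 + A^-8; d^5 = -A^10 - 5*A^6 - 10*A^2 - 10*A^-2 - 5*A^-6 - A^-10; d^6 = A^12 + 6*A^8 + 15*A^4 + 20 + 15*A^-4 + 6*A^-8 + A^-12.
  A^10 * (d^5) = -A^20 - 5*A^16 - 10*A^12 - 10*A^8 - 5*A^4 - 1
  A^8 * (10*d^4) = 10*A^16 + 40*A^12 + 60*A^8 + 40*A^4 + 10
  A^6 * (43*d^3 + 2*d^5) = -2*A^16 - 53*A^12 - 149*A^8 - 149*A^4 - 53 - 2*A^-4
  A^4 * (98*d^2 + 22*d^4) = 22*A^12 + 186*A^8 + 328*A^4 + 186 + 22*A^-4
  A^2 * (121*d + 83*d^3 + 6*d^5) = -6*A^12 - 113*A^8 - 430*A^4 - 430 - 113*A^-4 - 6*A^-8
  A^0 * (73 + 140*d^2 + 38*d^4 + d^6) = A^12 + 44*A^8 + 307*A^4 + 601 + 307*A^-4 + 44*A^-8 + A^-12
  A^-2 * (121*d + 79*d^3 + 10*d^5) = -10*A^8 - 129*A^4 - 458 - 458*A^-4 - 129*A^-8 - 10*A^-12
  A^-4 * (95*d^2 + 24*d^4 + d^6) = A^8 + 30*A^4 + 206 + 354*A^-4 + 206*A^-8 + 30*A^-12 + A^-16
  A^-6 * (42*d^3 + 3*d^5) = -3*A^4 - 57 - 156*A^-4 - 156*A^-8 - 57*A^-12 - 3*A^-16
  A^-8 * (10*d^4) = 10 + 40*A^-4 + 60*A^-8 + 40*A^-12 + 10*A^-16
  A^-10 * (d^5) = -1 - 5*A^-4 - 10*A^-8 - 10*A^-12 - 5*A^-16 - A^-20
Summing the groups: <K> = -A^20 + 3*A^16 - 6*A^12 + 9*A^8 - 11*A^4 + 13 - 11*A^-4 + 9*A^-8 - 6*A^-12 + 3*A^-16 - A^-20
Normalise by the writhe: (-A^3)^(-w) = (-A^3)^(0) = 1, so f(A) = 1 * <K> = -A^20 + 3*A^16 - 6*A^12 + 9*A^8 - 11*A^4 + 13 - 11*A^-4 + 9*A^-8 - 6*A^-12 + 3*A^-16 - A^-20.
Substitute A = t^(-1/4), i.e. A^e → t^(-e/4): V(t) = -t^5 + 3*t^4 - 6*t^3 + 9*t^2 - 11*t + 13 - 11*t^-1 + 9*t^-2 - 6*t^-3 + 3*t^-4 - t^-5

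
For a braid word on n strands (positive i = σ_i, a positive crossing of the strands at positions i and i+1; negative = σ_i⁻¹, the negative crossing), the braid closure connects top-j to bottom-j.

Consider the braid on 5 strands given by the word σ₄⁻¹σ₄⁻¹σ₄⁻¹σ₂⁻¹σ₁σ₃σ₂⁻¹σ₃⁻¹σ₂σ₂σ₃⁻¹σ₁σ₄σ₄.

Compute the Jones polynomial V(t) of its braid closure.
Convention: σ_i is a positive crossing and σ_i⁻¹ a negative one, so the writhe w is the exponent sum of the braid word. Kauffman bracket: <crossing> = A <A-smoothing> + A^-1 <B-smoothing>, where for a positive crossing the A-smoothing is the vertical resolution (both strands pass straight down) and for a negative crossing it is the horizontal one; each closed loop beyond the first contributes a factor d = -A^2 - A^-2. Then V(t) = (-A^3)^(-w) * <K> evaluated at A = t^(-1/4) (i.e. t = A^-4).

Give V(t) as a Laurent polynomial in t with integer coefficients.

The presented braid s4^-1 s4^-1 s4^-1 s2^-1 s1 s3 s2^-1 s3^-1 s2 s2 s3^-1 s1 s4 s4 on 5 strands reduces by inverse Markov moves (closure unchanged at each step):
  Deconjugate: the word is γ·β·γ⁻¹ with γ = s4^-1 s4^-1 (prefix) and γ⁻¹ = s4 s4 (suffix); strip both.
Reduced to β = s4^-1 s2^-1 s1 s3 s2^-1 s3^-1 s2 s2 s3^-1 s1 on 5 strands, 10 crossings.
Compute on β:
Braid: s4^-1 s2^-1 s1 s3 s2^-1 s3^-1 s2 s2 s3^-1 s1 on 5 strands, 10 crossings.
Writhe w = (#positive) - (#negative) = 5 - 5 = 0.
Computing the Kauffman bracket via state sum. There are 2^10 = 1024 states.
Each crossing splits two ways (0=vertical, 1=horizontal). The state's weight is A^(#A-smoothings - #B-smoothings) * d^(loops - 1).
Tabulate the states by total A-exponent and number of loops L (A-exp: L × count):
  A^10: L=4 ×1
  A^8: L=3 ×9, L=5 ×1
  A^6: L=2 ×27, L=4 ×18
  A^4: L=1 ×28, L=3 ×78, L=5 ×14
  A^2: L=2 ×116, L=4 ×88, L=6 ×6
  A^0: L=1 ×27, L=3 ×178, L=5 ×46, L=7 ×1
  A^-2: L=2 ×78, L=4 ×123, L=6 ×9
  A^-4: L=1 ×6, L=3 ×78, L=5 ×36
  A^-6: L=2 ×11, L=4 ×31, L=6 ×3
  A^-8: L=3 ×6, L=5 ×4
  A^-10: L=4 ×1
Each group contributes A^e * Σ count * d^(L-1):
Powers of d = -A^2 - A^-2: d^2 = A^4 + 2 + A^-4; d^3 = -A^6 - 3*A^2 - 3*A^-2 - A^-6; d^4 = A^8 + 4*A^4 + 6 + 4*A^-4 + A^-8; d^5 = -A^10 - 5*A^6 - 10*A^2 - 10*A^-2 - 5*A^-6 - A^-10; d^6 = A^12 + 6*A^8 + 15*A^4 + 20 + 15*A^-4 + 6*A^-8 + A^-12.
  A^10 * (d^3) = -A^16 - 3*A^12 - 3*A^8 - A^4
  A^8 * (9*d^2 + d^4) = A^16 + 13*A^12 + 24*A^8 + 13*A^4 + 1
  A^6 * (27*d + 18*d^3) = -18*A^12 - 81*A^8 - 81*A^4 - 18
  A^4 * (28 + 78*d^2 + 14*d^4) = 14*A^12 + 134*A^8 + 268*A^4 + 134 + 14*A^-4
  A^2 * (116*d + 88*d^3 + 6*d^5) = -6*A^12 - 118*A^8 - 440*A^4 - 440 - 118*A^-4 - 6*A^-8
  A^0 * (27 + 178*d^2 + 46*d^4 + d^6) = A^12 + 52*A^8 + 377*A^4 + 679 + 377*A^-4 + 52*A^-8 + A^-12
  A^-2 * (78*d + 123*d^3 + 9*d^5) = -9*A^8 - 168*A^4 - 537 - 537*A^-4 - 168*A^-8 - 9*A^-12
  A^-4 * (6 + 78*d^2 + 36*d^4) = 36*A^4 + 222 + 378*A^-4 + 222*A^-8 + 36*A^-12
  A^-6 * (11*d + 31*d^3 + 3*d^5) = -3*A^4 - 46 - 134*A^-4 - 134*A^-8 - 46*A^-12 - 3*A^-16
  A^-8 * (6*d^2 + 4*d^4) = 4 + 22*A^-4 + 36*A^-8 + 22*A^-12 + 4*A^-16
  A^-10 * (d^3) = -A^-4 - 3*A^-8 - 3*A^-12 - A^-16
Summing the groups: <K> = A^12 - A^8 + A^4 - 1 + A^-4 - A^-8 + A^-12
Normalise by the writhe: (-A^3)^(-w) = (-A^3)^(0) = 1, so f(A) = 1 * <K> = A^12 - A^8 + A^4 - 1 + A^-4 - A^-8 + A^-12.
Substitute A = t^(-1/4), i.e. A^e → t^(-e/4): V(t) = t^3 - t^2 + t - 1 + t^-1 - t^-2 + t^-3

Answer: t^3 - t^2 + t - 1 + t^-1 - t^-2 + t^-3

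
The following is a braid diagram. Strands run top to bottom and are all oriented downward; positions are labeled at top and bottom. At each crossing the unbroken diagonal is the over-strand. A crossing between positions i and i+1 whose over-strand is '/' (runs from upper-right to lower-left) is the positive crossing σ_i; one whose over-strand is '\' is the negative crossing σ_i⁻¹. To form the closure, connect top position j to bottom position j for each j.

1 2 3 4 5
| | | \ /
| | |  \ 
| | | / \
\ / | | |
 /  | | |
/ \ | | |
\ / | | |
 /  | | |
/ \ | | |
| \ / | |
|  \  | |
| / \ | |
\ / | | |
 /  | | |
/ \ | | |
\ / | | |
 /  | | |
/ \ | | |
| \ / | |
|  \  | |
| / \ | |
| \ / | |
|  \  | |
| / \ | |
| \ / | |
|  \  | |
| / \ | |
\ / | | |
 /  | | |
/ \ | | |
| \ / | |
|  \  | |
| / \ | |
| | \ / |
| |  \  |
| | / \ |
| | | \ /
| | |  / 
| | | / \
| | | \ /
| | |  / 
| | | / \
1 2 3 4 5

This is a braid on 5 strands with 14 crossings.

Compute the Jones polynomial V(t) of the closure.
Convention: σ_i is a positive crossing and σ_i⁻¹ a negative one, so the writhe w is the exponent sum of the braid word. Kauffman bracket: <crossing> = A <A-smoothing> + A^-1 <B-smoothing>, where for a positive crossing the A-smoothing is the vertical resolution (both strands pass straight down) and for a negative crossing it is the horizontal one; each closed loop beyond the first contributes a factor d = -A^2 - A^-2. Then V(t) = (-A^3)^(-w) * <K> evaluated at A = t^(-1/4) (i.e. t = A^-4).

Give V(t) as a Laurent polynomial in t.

Reading the diagram top to bottom ('/'-over between positions i,i+1 = s_i, '\'-over = s_i^-1): braid word = s4^-1 s1 s1 s2^-1 s1 s1 s2^-1 s2^-1 s2^-1 s1 s2^-1 s3^-1 s4 s4.
The presented braid s4^-1 s1 s1 s2^-1 s1 s1 s2^-1 s2^-1 s2^-1 s1 s2^-1 s3^-1 s4 s4 on 5 strands reduces by inverse Markov moves (closure unchanged at each step):
  Deconjugate: the word is γ·β·γ⁻¹ with γ = s4^-1 (prefix) and γ⁻¹ = s4 (suffix); strip both.
  Destabilize: the word has the form β·s4 where s4 occurs only as the final letter (β ∈ B_4); drop it and the last strand → 4 strands.
  Destabilize: the word has the form β·s3^-1 where s3^-1 occurs only as the final letter (β ∈ B_3); drop it and the last strand → 3 strands.
Reduced to β = s1 s1 s2^-1 s1 s1 s2^-1 s2^-1 s2^-1 s1 s2^-1 on 3 strands, 10 crossings.
Compute on β:
Braid: s1 s1 s2^-1 s1 s1 s2^-1 s2^-1 s2^-1 s1 s2^-1 on 3 strands, 10 crossings.
Writhe w = (#positive) - (#negative) = 5 - 5 = 0.
Enumerate smoothing states for the bracket polynomial. There are 2^10 = 1024 states.
For each crossing: s=0 is the vertical smoothing, s=1 horizontal. Crossing k contributes A^(sign_k * (1 - 2*s_k)); loop factor d = -A^2 - A^-2.
Tabulate the states by total A-exponent and number of loops L (A-exp: L × count):
  A^10: L=6 ×1
  A^8: L=5 ×10
  A^6: L=4 ×43, L=6 ×2
  A^4: L=3 ×98, L=5 ×22
  A^2: L=2 ×121, L=4 ×83, L=6 ×6
  A^0: L=1 ×73, L=3 ×140, L=5 ×38, L=7 ×1
  A^-2: L=2 ×121, L=4 ×79, L=6 ×10
  A^-4: L=3 ×95, L=5 ×24, L=7 ×1
  A^-6: L=4 ×42, L=6 ×3
  A^-8: L=5 ×10
  A^-10: L=6 ×1
Each group contributes A^e * Σ count * d^(L-1):
Powers of d = -A^2 - A^-2: d^2 = A^4 + 2 + A^-4; d^3 = -A^6 - 3*A^2 - 3*A^-2 - A^-6; d^4 = A^8 + 4*A^4 + 6 + 4*A^-4 + A^-8; d^5 = -A^10 - 5*A^6 - 10*A^2 - 10*A^-2 - 5*A^-6 - A^-10; d^6 = A^12 + 6*A^8 + 15*A^4 + 20 + 15*A^-4 + 6*A^-8 + A^-12.
  A^10 * (d^5) = -A^20 - 5*A^16 - 10*A^12 - 10*A^8 - 5*A^4 - 1
  A^8 * (10*d^4) = 10*A^16 + 40*A^12 + 60*A^8 + 40*A^4 + 10
  A^6 * (43*d^3 + 2*d^5) = -2*A^16 - 53*A^12 - 149*A^8 - 149*A^4 - 53 - 2*A^-4
  A^4 * (98*d^2 + 22*d^4) = 22*A^12 + 186*A^8 + 328*A^4 + 186 + 22*A^-4
  A^2 * (121*d + 83*d^3 + 6*d^5) = -6*A^12 - 113*A^8 - 430*A^4 - 430 - 113*A^-4 - 6*A^-8
  A^0 * (73 + 140*d^2 + 38*d^4 + d^6) = A^12 + 44*A^8 + 307*A^4 + 601 + 307*A^-4 + 44*A^-8 + A^-12
  A^-2 * (121*d + 79*d^3 + 10*d^5) = -10*A^8 - 129*A^4 - 458 - 458*A^-4 - 129*A^-8 - 10*A^-12
  A^-4 * (95*d^2 + 24*d^4 + d^6) = A^8 + 30*A^4 + 206 + 354*A^-4 + 206*A^-8 + 30*A^-12 + A^-16
  A^-6 * (42*d^3 + 3*d^5) = -3*A^4 - 57 - 156*A^-4 - 156*A^-8 - 57*A^-12 - 3*A^-16
  A^-8 * (10*d^4) = 10 + 40*A^-4 + 60*A^-8 + 40*A^-12 + 10*A^-16
  A^-10 * (d^5) = -1 - 5*A^-4 - 10*A^-8 - 10*A^-12 - 5*A^-16 - A^-20
Summing the groups: <K> = -A^20 + 3*A^16 - 6*A^12 + 9*A^8 - 11*A^4 + 13 - 11*A^-4 + 9*A^-8 - 6*A^-12 + 3*A^-16 - A^-20
Normalise by the writhe: (-A^3)^(-w) = (-A^3)^(0) = 1, so f(A) = 1 * <K> = -A^20 + 3*A^16 - 6*A^12 + 9*A^8 - 11*A^4 + 13 - 11*A^-4 + 9*A^-8 - 6*A^-12 + 3*A^-16 - A^-20.
Substitute A = t^(-1/4), i.e. A^e → t^(-e/4): V(t) = -t^5 + 3*t^4 - 6*t^3 + 9*t^2 - 11*t + 13 - 11*t^-1 + 9*t^-2 - 6*t^-3 + 3*t^-4 - t^-5

Answer: -t^5 + 3*t^4 - 6*t^3 + 9*t^2 - 11*t + 13 - 11*t^-1 + 9*t^-2 - 6*t^-3 + 3*t^-4 - t^-5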